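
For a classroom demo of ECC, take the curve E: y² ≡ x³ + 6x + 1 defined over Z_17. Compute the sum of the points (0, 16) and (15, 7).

(1, 5)

(0, 16) + (15, 7). λ = (7 - 16)/(15 - 0) ≡ 8/15 mod 17. 15⁻¹ ≡ 8 (mod 17), so λ ≡ 13.
  x = λ² - 0 - 15 = 169 - 15 ≡ 1; y = λ·(0 - 1) - 16 ≡ 5. → (1, 5)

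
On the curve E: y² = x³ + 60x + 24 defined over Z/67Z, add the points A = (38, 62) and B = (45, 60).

(38, 62) + (45, 60). λ = (60 - 62)/(45 - 38) ≡ 65/7 mod 67. 7⁻¹ ≡ 48 (mod 67), so λ ≡ 38.
  x = λ² - 38 - 45 = 1444 - 83 ≡ 21; y = λ·(38 - 21) - 62 ≡ 48. → (21, 48)

(21, 48)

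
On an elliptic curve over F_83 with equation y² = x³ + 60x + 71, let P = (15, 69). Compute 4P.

Repeated addition: build up to 4P.
2P: tangent at (15, 69): λ = (3·15² + 60)/(2·69) ≡ 71/55. 55⁻¹ ≡ 80 (mod 83) since 55·80 = 4400 ≡ 1, so λ ≡ 71·80 ≡ 36.
  x = λ² - 15 - 15 = 1296 - 30 ≡ 21; y = λ·(15 - 21) - 69 ≡ 47. → (21, 47)
3P: (21, 47) + (15, 69). λ = (69 - 47)/(15 - 21) ≡ 22/77 mod 83. 77⁻¹ ≡ 69 (mod 83) since 77·69 = 5313 ≡ 1, so λ ≡ 24.
  x = λ² - 21 - 15 = 576 - 36 ≡ 42; y = λ·(21 - 42) - 47 ≡ 30. → (42, 30)
4P: (42, 30) + (15, 69). λ = (69 - 30)/(15 - 42) ≡ 39/56 mod 83. 56⁻¹ ≡ 43 (mod 83), so λ ≡ 17.
  x = λ² - 42 - 15 = 289 - 57 ≡ 66; y = λ·(42 - 66) - 30 ≡ 60. → (66, 60)

(66, 60)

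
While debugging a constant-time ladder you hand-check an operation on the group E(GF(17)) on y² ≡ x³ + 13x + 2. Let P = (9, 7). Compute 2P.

tangent at (9, 7): λ = (3·9² + 13)/(2·7) ≡ 1/14. 14⁻¹ ≡ 11 (mod 17), so λ ≡ 1·11 ≡ 11.
  x = λ² - 9 - 9 = 121 - 18 ≡ 1; y = λ·(9 - 1) - 7 ≡ 13. → (1, 13)

(1, 13)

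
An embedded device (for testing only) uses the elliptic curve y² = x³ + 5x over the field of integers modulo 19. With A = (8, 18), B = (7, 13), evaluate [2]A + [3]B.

First 2A:
Repeated addition: build up to 2A.
2A: tangent at (8, 18): λ = (3·8² + 5)/(2·18) ≡ 7/17. 17⁻¹ ≡ 9 (mod 19) since 17·9 = 153 ≡ 1, so λ ≡ 7·9 ≡ 6.
  x = λ² - 8 - 8 = 36 - 16 ≡ 1; y = λ·(8 - 1) - 18 ≡ 5. → (1, 5)
2A = (1, 5).
Next 3B:
Repeated addition: build up to 3B.
2B: tangent at (7, 13): λ = (3·7² + 5)/(2·13) ≡ 0/7. 7⁻¹ ≡ 11 (mod 19), so λ ≡ 0·11 ≡ 0.
  x = λ² - 7 - 7 = 0 - 14 ≡ 5; y = λ·(7 - 5) - 13 ≡ 6. → (5, 6)
3B: (5, 6) + (7, 13). λ = (13 - 6)/(7 - 5) ≡ 7/2 mod 19. 2⁻¹ ≡ 10 (mod 19), so λ ≡ 13.
  x = λ² - 5 - 7 = 169 - 12 ≡ 5; y = λ·(5 - 5) - 6 ≡ 13. → (5, 13)
3B = (5, 13).
Finally 2A + 3B:
(1, 5) + (5, 13). λ = (13 - 5)/(5 - 1) ≡ 8/4 mod 19. 4⁻¹ ≡ 5 (mod 19), so λ ≡ 2.
  x = λ² - 1 - 5 = 4 - 6 ≡ 17; y = λ·(1 - 17) - 5 ≡ 1. → (17, 1)

(17, 1)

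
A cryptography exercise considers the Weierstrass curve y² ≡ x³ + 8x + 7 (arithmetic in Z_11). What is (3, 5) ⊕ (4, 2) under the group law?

(3, 5) + (4, 2). λ = (2 - 5)/(4 - 3) ≡ 8/1 mod 11. 1⁻¹ ≡ 1 (mod 11), so λ ≡ 8.
  x = λ² - 3 - 4 = 64 - 7 ≡ 2; y = λ·(3 - 2) - 5 ≡ 3. → (2, 3)

(2, 3)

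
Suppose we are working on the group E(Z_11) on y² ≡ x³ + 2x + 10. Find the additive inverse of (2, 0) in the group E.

-(2, 0) = (2, -0 mod 11) = (2, 0).

(2, 0)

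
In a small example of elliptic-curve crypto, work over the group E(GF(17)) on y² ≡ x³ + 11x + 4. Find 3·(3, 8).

Write P = (3, 8).
Repeated addition: build up to 3P.
2P: tangent at (3, 8): λ = (3·3² + 11)/(2·8) ≡ 4/16. 16⁻¹ ≡ 16 (mod 17), so λ ≡ 4·16 ≡ 13.
  x = λ² - 3 - 3 = 169 - 6 ≡ 10; y = λ·(3 - 10) - 8 ≡ 3. → (10, 3)
3P: (10, 3) + (3, 8). λ = (8 - 3)/(3 - 10) ≡ 5/10 mod 17. 10⁻¹ ≡ 12 (mod 17) since 10·12 = 120 ≡ 1, so λ ≡ 9.
  x = λ² - 10 - 3 = 81 - 13 ≡ 0; y = λ·(10 - 0) - 3 ≡ 2. → (0, 2)

(0, 2)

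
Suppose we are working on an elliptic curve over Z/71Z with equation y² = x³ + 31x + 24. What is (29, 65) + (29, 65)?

tangent at (29, 65): λ = (3·29² + 31)/(2·65) ≡ 69/59. 59⁻¹ ≡ 65 (mod 71) since 59·65 = 3835 ≡ 1, so λ ≡ 69·65 ≡ 12.
  x = λ² - 29 - 29 = 144 - 58 ≡ 15; y = λ·(29 - 15) - 65 ≡ 32. → (15, 32)

(15, 32)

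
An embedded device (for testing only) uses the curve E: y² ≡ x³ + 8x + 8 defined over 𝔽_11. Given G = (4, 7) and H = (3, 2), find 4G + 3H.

First 4G:
Double-and-add on 4 = (100)₂. Start with G = (4, 7) for the leading 1-bit.
double: tangent at (4, 7): λ = (3·4² + 8)/(2·7) ≡ 1/3. 3⁻¹ ≡ 4 (mod 11) since 3·4 = 12 ≡ 1, so λ ≡ 1·4 ≡ 4.
  x = λ² - 4 - 4 = 16 - 8 ≡ 8; y = λ·(4 - 8) - 7 ≡ 10. → (8, 10)
double: tangent at (8, 10): λ = (3·8² + 8)/(2·10) ≡ 2/9. 9⁻¹ ≡ 5 (mod 11), so λ ≡ 2·5 ≡ 10.
  x = λ² - 8 - 8 = 100 - 16 ≡ 7; y = λ·(8 - 7) - 10 ≡ 0. → (7, 0)
4G = (7, 0).
Next 3H:
Repeated addition: build up to 3H.
2H: tangent at (3, 2): λ = (3·3² + 8)/(2·2) ≡ 2/4. 4⁻¹ ≡ 3 (mod 11), so λ ≡ 2·3 ≡ 6.
  x = λ² - 3 - 3 = 36 - 6 ≡ 8; y = λ·(3 - 8) - 2 ≡ 1. → (8, 1)
3H: (8, 1) + (3, 2). λ = (2 - 1)/(3 - 8) ≡ 1/6 mod 11. 6⁻¹ ≡ 2 (mod 11), so λ ≡ 2.
  x = λ² - 8 - 3 = 4 - 11 ≡ 4; y = λ·(8 - 4) - 1 ≡ 7. → (4, 7)
3H = (4, 7).
Finally 4G + 3H:
(7, 0) + (4, 7). λ = (7 - 0)/(4 - 7) ≡ 7/8 mod 11. 8⁻¹ ≡ 7 (mod 11) since 8·7 = 56 ≡ 1, so λ ≡ 5.
  x = λ² - 7 - 4 = 25 - 11 ≡ 3; y = λ·(7 - 3) - 0 ≡ 9. → (3, 9)

(3, 9)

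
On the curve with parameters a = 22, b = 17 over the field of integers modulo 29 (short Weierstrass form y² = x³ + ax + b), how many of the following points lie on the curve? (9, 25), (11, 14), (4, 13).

2

(9, 25): 25² ≡ 16, rhs ≡ 16 → on.
(11, 14): 14² ≡ 22, rhs ≡ 24 → off.
(4, 13): 13² ≡ 24, rhs ≡ 24 → on.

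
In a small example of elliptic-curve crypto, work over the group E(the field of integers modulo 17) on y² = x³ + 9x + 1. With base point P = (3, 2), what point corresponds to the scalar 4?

(5, 16)

Double-and-add on 4 = (100)₂. Start with P = (3, 2) for the leading 1-bit.
double: tangent at (3, 2): λ = (3·3² + 9)/(2·2) ≡ 2/4. 4⁻¹ ≡ 13 (mod 17) since 4·13 = 52 ≡ 1, so λ ≡ 2·13 ≡ 9.
  x = λ² - 3 - 3 = 81 - 6 ≡ 7; y = λ·(3 - 7) - 2 ≡ 13. → (7, 13)
double: tangent at (7, 13): λ = (3·7² + 9)/(2·13) ≡ 3/9. 9⁻¹ ≡ 2 (mod 17) since 9·2 = 18 ≡ 1, so λ ≡ 3·2 ≡ 6.
  x = λ² - 7 - 7 = 36 - 14 ≡ 5; y = λ·(7 - 5) - 13 ≡ 16. → (5, 16)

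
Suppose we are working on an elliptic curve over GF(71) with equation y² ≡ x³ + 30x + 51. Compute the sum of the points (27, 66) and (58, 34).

(27, 66) + (58, 34). λ = (34 - 66)/(58 - 27) ≡ 39/31 mod 71. 31⁻¹ ≡ 55 (mod 71) since 31·55 = 1705 ≡ 1, so λ ≡ 15.
  x = λ² - 27 - 58 = 225 - 85 ≡ 69; y = λ·(27 - 69) - 66 ≡ 14. → (69, 14)

(69, 14)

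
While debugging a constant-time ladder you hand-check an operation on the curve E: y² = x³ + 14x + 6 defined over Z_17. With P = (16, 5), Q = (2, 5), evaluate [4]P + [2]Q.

First 4P:
Repeated addition: build up to 4P.
2P: tangent at (16, 5): λ = (3·16² + 14)/(2·5) ≡ 0/10. 10⁻¹ ≡ 12 (mod 17) since 10·12 = 120 ≡ 1, so λ ≡ 0·12 ≡ 0.
  x = λ² - 16 - 16 = 0 - 32 ≡ 2; y = λ·(16 - 2) - 5 ≡ 12. → (2, 12)
3P: (2, 12) + (16, 5). λ = (5 - 12)/(16 - 2) ≡ 10/14 mod 17. 14⁻¹ ≡ 11 (mod 17) since 14·11 = 154 ≡ 1, so λ ≡ 8.
  x = λ² - 2 - 16 = 64 - 18 ≡ 12; y = λ·(2 - 12) - 12 ≡ 10. → (12, 10)
4P: (12, 10) + (16, 5). λ = (5 - 10)/(16 - 12) ≡ 12/4 mod 17. 4⁻¹ ≡ 13 (mod 17), so λ ≡ 3.
  x = λ² - 12 - 16 = 9 - 28 ≡ 15; y = λ·(12 - 15) - 10 ≡ 15. → (15, 15)
4P = (15, 15).
Next 2Q:
Repeated addition: build up to 2Q.
2Q: tangent at (2, 5): λ = (3·2² + 14)/(2·5) ≡ 9/10. 10⁻¹ ≡ 12 (mod 17) since 10·12 = 120 ≡ 1, so λ ≡ 9·12 ≡ 6.
  x = λ² - 2 - 2 = 36 - 4 ≡ 15; y = λ·(2 - 15) - 5 ≡ 2. → (15, 2)
2Q = (15, 2).
Finally 4P + 2Q:
(15, 15) + (15, 2): same x and y₁ ≡ -y₂, so the sum is O.

O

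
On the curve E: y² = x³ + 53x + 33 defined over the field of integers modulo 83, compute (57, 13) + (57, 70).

The two points share x = 57 and their y-coordinates satisfy 13 + 70 ≡ 0 (mod 83), so they are inverses. Their sum is O.

O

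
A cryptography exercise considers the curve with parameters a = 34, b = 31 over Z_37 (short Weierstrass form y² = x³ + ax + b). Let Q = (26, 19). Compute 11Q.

(23, 20)

Double-and-add on 11 = (1011)₂. Start with Q = (26, 19) for the leading 1-bit.
double: tangent at (26, 19): λ = (3·26² + 34)/(2·19) ≡ 27/1. 1⁻¹ ≡ 1 (mod 37), so λ ≡ 27·1 ≡ 27.
  x = λ² - 26 - 26 = 729 - 52 ≡ 11; y = λ·(26 - 11) - 19 ≡ 16. → (11, 16)
double: tangent at (11, 16): λ = (3·11² + 34)/(2·16) ≡ 27/32. 32⁻¹ ≡ 22 (mod 37), so λ ≡ 27·22 ≡ 2.
  x = λ² - 11 - 11 = 4 - 22 ≡ 19; y = λ·(11 - 19) - 16 ≡ 5. → (19, 5)
add Q: (19, 5) + (26, 19). λ = (19 - 5)/(26 - 19) ≡ 14/7 mod 37. 7⁻¹ ≡ 16 (mod 37), so λ ≡ 2.
  x = λ² - 19 - 26 = 4 - 45 ≡ 33; y = λ·(19 - 33) - 5 ≡ 4. → (33, 4)
double: tangent at (33, 4): λ = (3·33² + 34)/(2·4) ≡ 8/8. 8⁻¹ ≡ 14 (mod 37) since 8·14 = 112 ≡ 1, so λ ≡ 8·14 ≡ 1.
  x = λ² - 33 - 33 = 1 - 66 ≡ 9; y = λ·(33 - 9) - 4 ≡ 20. → (9, 20)
add Q: (9, 20) + (26, 19). λ = (19 - 20)/(26 - 9) ≡ 36/17 mod 37. 17⁻¹ ≡ 24 (mod 37) since 17·24 = 408 ≡ 1, so λ ≡ 13.
  x = λ² - 9 - 26 = 169 - 35 ≡ 23; y = λ·(9 - 23) - 20 ≡ 20. → (23, 20)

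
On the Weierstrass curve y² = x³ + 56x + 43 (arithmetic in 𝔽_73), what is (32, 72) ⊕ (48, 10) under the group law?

(16, 12)

(32, 72) + (48, 10). λ = (10 - 72)/(48 - 32) ≡ 11/16 mod 73. 16⁻¹ ≡ 32 (mod 73) since 16·32 = 512 ≡ 1, so λ ≡ 60.
  x = λ² - 32 - 48 = 3600 - 80 ≡ 16; y = λ·(32 - 16) - 72 ≡ 12. → (16, 12)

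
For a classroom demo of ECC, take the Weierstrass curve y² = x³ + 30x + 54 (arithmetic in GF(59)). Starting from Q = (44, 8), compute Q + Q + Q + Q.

Repeated addition: build up to 4Q.
2Q: tangent at (44, 8): λ = (3·44² + 30)/(2·8) ≡ 56/16. 16⁻¹ ≡ 48 (mod 59), so λ ≡ 56·48 ≡ 33.
  x = λ² - 44 - 44 = 1089 - 88 ≡ 57; y = λ·(44 - 57) - 8 ≡ 35. → (57, 35)
3Q: (57, 35) + (44, 8). λ = (8 - 35)/(44 - 57) ≡ 32/46 mod 59. 46⁻¹ ≡ 9 (mod 59) since 46·9 = 414 ≡ 1, so λ ≡ 52.
  x = λ² - 57 - 44 = 2704 - 101 ≡ 7; y = λ·(57 - 7) - 35 ≡ 28. → (7, 28)
4Q: (7, 28) + (44, 8). λ = (8 - 28)/(44 - 7) ≡ 39/37 mod 59. 37⁻¹ ≡ 8 (mod 59) since 37·8 = 296 ≡ 1, so λ ≡ 17.
  x = λ² - 7 - 44 = 289 - 51 ≡ 2; y = λ·(7 - 2) - 28 ≡ 57. → (2, 57)

(2, 57)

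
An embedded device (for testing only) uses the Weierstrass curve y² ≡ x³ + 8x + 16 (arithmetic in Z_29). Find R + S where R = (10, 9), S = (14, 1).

(10, 9) + (14, 1). λ = (1 - 9)/(14 - 10) ≡ 21/4 mod 29. 4⁻¹ ≡ 22 (mod 29), so λ ≡ 27.
  x = λ² - 10 - 14 = 729 - 24 ≡ 9; y = λ·(10 - 9) - 9 ≡ 18. → (9, 18)

(9, 18)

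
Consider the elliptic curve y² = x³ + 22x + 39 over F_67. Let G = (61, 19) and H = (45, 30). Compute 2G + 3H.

First 2G:
Repeated addition: build up to 2G.
2G: tangent at (61, 19): λ = (3·61² + 22)/(2·19) ≡ 63/38. 38⁻¹ ≡ 30 (mod 67) since 38·30 = 1140 ≡ 1, so λ ≡ 63·30 ≡ 14.
  x = λ² - 61 - 61 = 196 - 122 ≡ 7; y = λ·(61 - 7) - 19 ≡ 0. → (7, 0)
2G = (7, 0).
Next 3H:
Repeated addition: build up to 3H.
2H: tangent at (45, 30): λ = (3·45² + 22)/(2·30) ≡ 0/60. 60⁻¹ ≡ 19 (mod 67) since 60·19 = 1140 ≡ 1, so λ ≡ 0·19 ≡ 0.
  x = λ² - 45 - 45 = 0 - 90 ≡ 44; y = λ·(45 - 44) - 30 ≡ 37. → (44, 37)
3H: (44, 37) + (45, 30). λ = (30 - 37)/(45 - 44) ≡ 60/1 mod 67. 1⁻¹ ≡ 1 (mod 67) since 1·1 = 1 ≡ 1, so λ ≡ 60.
  x = λ² - 44 - 45 = 3600 - 89 ≡ 27; y = λ·(44 - 27) - 37 ≡ 45. → (27, 45)
3H = (27, 45).
Finally 2G + 3H:
(7, 0) + (27, 45). λ = (45 - 0)/(27 - 7) ≡ 45/20 mod 67. 20⁻¹ ≡ 57 (mod 67) since 20·57 = 1140 ≡ 1, so λ ≡ 19.
  x = λ² - 7 - 27 = 361 - 34 ≡ 59; y = λ·(7 - 59) - 0 ≡ 17. → (59, 17)

(59, 17)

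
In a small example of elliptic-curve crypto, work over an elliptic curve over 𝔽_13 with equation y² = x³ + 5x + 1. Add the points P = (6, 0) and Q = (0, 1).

(11, 3)

(6, 0) + (0, 1). λ = (1 - 0)/(0 - 6) ≡ 1/7 mod 13. 7⁻¹ ≡ 2 (mod 13) since 7·2 = 14 ≡ 1, so λ ≡ 2.
  x = λ² - 6 - 0 = 4 - 6 ≡ 11; y = λ·(6 - 11) - 0 ≡ 3. → (11, 3)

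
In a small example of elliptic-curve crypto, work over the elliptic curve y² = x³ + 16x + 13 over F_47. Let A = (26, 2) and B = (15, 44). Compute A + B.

(40, 13)

(26, 2) + (15, 44). λ = (44 - 2)/(15 - 26) ≡ 42/36 mod 47. 36⁻¹ ≡ 17 (mod 47), so λ ≡ 9.
  x = λ² - 26 - 15 = 81 - 41 ≡ 40; y = λ·(26 - 40) - 2 ≡ 13. → (40, 13)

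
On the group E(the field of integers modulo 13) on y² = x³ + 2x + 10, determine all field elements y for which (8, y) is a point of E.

x³ + 2x + 10 = 538 ≡ 5 (mod 13).
5 is a non-residue mod 13; no y exists.

none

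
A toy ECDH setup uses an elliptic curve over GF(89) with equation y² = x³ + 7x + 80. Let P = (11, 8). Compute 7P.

Repeated addition: build up to 7P.
2P: tangent at (11, 8): λ = (3·11² + 7)/(2·8) ≡ 14/16. 16⁻¹ ≡ 39 (mod 89), so λ ≡ 14·39 ≡ 12.
  x = λ² - 11 - 11 = 144 - 22 ≡ 33; y = λ·(11 - 33) - 8 ≡ 84. → (33, 84)
3P: (33, 84) + (11, 8). λ = (8 - 84)/(11 - 33) ≡ 13/67 mod 89. 67⁻¹ ≡ 4 (mod 89), so λ ≡ 52.
  x = λ² - 33 - 11 = 2704 - 44 ≡ 79; y = λ·(33 - 79) - 84 ≡ 16. → (79, 16)
4P: (79, 16) + (11, 8). λ = (8 - 16)/(11 - 79) ≡ 81/21 mod 89. 21⁻¹ ≡ 17 (mod 89), so λ ≡ 42.
  x = λ² - 79 - 11 = 1764 - 90 ≡ 72; y = λ·(79 - 72) - 16 ≡ 11. → (72, 11)
5P: (72, 11) + (11, 8). λ = (8 - 11)/(11 - 72) ≡ 86/28 mod 89. 28⁻¹ ≡ 35 (mod 89) since 28·35 = 980 ≡ 1, so λ ≡ 73.
  x = λ² - 72 - 11 = 5329 - 83 ≡ 84; y = λ·(72 - 84) - 11 ≡ 3. → (84, 3)
6P: (84, 3) + (11, 8). λ = (8 - 3)/(11 - 84) ≡ 5/16 mod 89. 16⁻¹ ≡ 39 (mod 89) since 16·39 = 624 ≡ 1, so λ ≡ 17.
  x = λ² - 84 - 11 = 289 - 95 ≡ 16; y = λ·(84 - 16) - 3 ≡ 85. → (16, 85)
7P: (16, 85) + (11, 8). λ = (8 - 85)/(11 - 16) ≡ 12/84 mod 89. 84⁻¹ ≡ 71 (mod 89) since 84·71 = 5964 ≡ 1, so λ ≡ 51.
  x = λ² - 16 - 11 = 2601 - 27 ≡ 82; y = λ·(16 - 82) - 85 ≡ 20. → (82, 20)

(82, 20)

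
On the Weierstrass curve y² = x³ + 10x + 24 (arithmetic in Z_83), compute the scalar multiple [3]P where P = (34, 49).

(3, 9)

Repeated addition: build up to 3P.
2P: tangent at (34, 49): λ = (3·34² + 10)/(2·49) ≡ 75/15. 15⁻¹ ≡ 72 (mod 83), so λ ≡ 75·72 ≡ 5.
  x = λ² - 34 - 34 = 25 - 68 ≡ 40; y = λ·(34 - 40) - 49 ≡ 4. → (40, 4)
3P: (40, 4) + (34, 49). λ = (49 - 4)/(34 - 40) ≡ 45/77 mod 83. 77⁻¹ ≡ 69 (mod 83) since 77·69 = 5313 ≡ 1, so λ ≡ 34.
  x = λ² - 40 - 34 = 1156 - 74 ≡ 3; y = λ·(40 - 3) - 4 ≡ 9. → (3, 9)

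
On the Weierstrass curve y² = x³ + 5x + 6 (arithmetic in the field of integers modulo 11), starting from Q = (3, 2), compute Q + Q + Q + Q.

(3, 2)

Repeated addition: build up to 4Q.
2Q: tangent at (3, 2): λ = (3·3² + 5)/(2·2) ≡ 10/4. 4⁻¹ ≡ 3 (mod 11) since 4·3 = 12 ≡ 1, so λ ≡ 10·3 ≡ 8.
  x = λ² - 3 - 3 = 64 - 6 ≡ 3; y = λ·(3 - 3) - 2 ≡ 9. → (3, 9)
3Q: (3, 9) + (3, 2): same x and y₁ ≡ -y₂, so the sum is 𝒪.
4Q: 𝒪 + (3, 2) = (3, 2) (identity).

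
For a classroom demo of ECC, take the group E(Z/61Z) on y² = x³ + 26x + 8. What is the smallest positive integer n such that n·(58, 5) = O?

5

2P: tangent at (58, 5): λ = (3·58² + 26)/(2·5) ≡ 53/10. 10⁻¹ ≡ 55 (mod 61), so λ ≡ 53·55 ≡ 48.
  x = λ² - 58 - 58 = 2304 - 116 ≡ 53; y = λ·(58 - 53) - 5 ≡ 52. → (53, 52)
3P: (53, 52) + (58, 5). λ = (5 - 52)/(58 - 53) ≡ 14/5 mod 61. 5⁻¹ ≡ 49 (mod 61) since 5·49 = 245 ≡ 1, so λ ≡ 15.
  x = λ² - 53 - 58 = 225 - 111 ≡ 53; y = λ·(53 - 53) - 52 ≡ 9. → (53, 9)
4P: (53, 9) + (58, 5). λ = (5 - 9)/(58 - 53) ≡ 57/5 mod 61. 5⁻¹ ≡ 49 (mod 61), so λ ≡ 48.
  x = λ² - 53 - 58 = 2304 - 111 ≡ 58; y = λ·(53 - 58) - 9 ≡ 56. → (58, 56)
5P: (58, 56) + (58, 5): same x and y₁ ≡ -y₂, so the sum is O.
5P = O, so the order is 5.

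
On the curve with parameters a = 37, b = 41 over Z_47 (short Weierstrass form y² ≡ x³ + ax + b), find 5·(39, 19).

(34, 18)

Write Q = (39, 19).
Repeated addition: build up to 5Q.
2Q: tangent at (39, 19): λ = (3·39² + 37)/(2·19) ≡ 41/38. 38⁻¹ ≡ 26 (mod 47) since 38·26 = 988 ≡ 1, so λ ≡ 41·26 ≡ 32.
  x = λ² - 39 - 39 = 1024 - 78 ≡ 6; y = λ·(39 - 6) - 19 ≡ 3. → (6, 3)
3Q: (6, 3) + (39, 19). λ = (19 - 3)/(39 - 6) ≡ 16/33 mod 47. 33⁻¹ ≡ 10 (mod 47), so λ ≡ 19.
  x = λ² - 6 - 39 = 361 - 45 ≡ 34; y = λ·(6 - 34) - 3 ≡ 29. → (34, 29)
4Q: (34, 29) + (39, 19). λ = (19 - 29)/(39 - 34) ≡ 37/5 mod 47. 5⁻¹ ≡ 19 (mod 47), so λ ≡ 45.
  x = λ² - 34 - 39 = 2025 - 73 ≡ 25; y = λ·(34 - 25) - 29 ≡ 0. → (25, 0)
5Q: (25, 0) + (39, 19). λ = (19 - 0)/(39 - 25) ≡ 19/14 mod 47. 14⁻¹ ≡ 37 (mod 47), so λ ≡ 45.
  x = λ² - 25 - 39 = 2025 - 64 ≡ 34; y = λ·(25 - 34) - 0 ≡ 18. → (34, 18)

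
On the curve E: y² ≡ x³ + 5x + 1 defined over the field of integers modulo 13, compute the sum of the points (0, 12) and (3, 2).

(0, 12) + (3, 2). λ = (2 - 12)/(3 - 0) ≡ 3/3 mod 13. 3⁻¹ ≡ 9 (mod 13) since 3·9 = 27 ≡ 1, so λ ≡ 1.
  x = λ² - 0 - 3 = 1 - 3 ≡ 11; y = λ·(0 - 11) - 12 ≡ 3. → (11, 3)

(11, 3)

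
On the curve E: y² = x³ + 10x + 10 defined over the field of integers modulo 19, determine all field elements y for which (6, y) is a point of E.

1, 18

x³ + 10x + 10 = 286 ≡ 1 (mod 19).
Square roots of 1 mod 19: 1 and 18 (since 1² = 1 ≡ 1).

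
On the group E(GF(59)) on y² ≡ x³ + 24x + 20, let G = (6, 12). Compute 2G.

(33, 46)

tangent at (6, 12): λ = (3·6² + 24)/(2·12) ≡ 14/24. 24⁻¹ ≡ 32 (mod 59), so λ ≡ 14·32 ≡ 35.
  x = λ² - 6 - 6 = 1225 - 12 ≡ 33; y = λ·(6 - 33) - 12 ≡ 46. → (33, 46)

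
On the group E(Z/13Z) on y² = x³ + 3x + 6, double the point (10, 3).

tangent at (10, 3): λ = (3·10² + 3)/(2·3) ≡ 4/6. 6⁻¹ ≡ 11 (mod 13) since 6·11 = 66 ≡ 1, so λ ≡ 4·11 ≡ 5.
  x = λ² - 10 - 10 = 25 - 20 ≡ 5; y = λ·(10 - 5) - 3 ≡ 9. → (5, 9)

(5, 9)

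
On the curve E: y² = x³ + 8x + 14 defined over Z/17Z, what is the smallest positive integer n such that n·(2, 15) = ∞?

2P: tangent at (2, 15): λ = (3·2² + 8)/(2·15) ≡ 3/13. 13⁻¹ ≡ 4 (mod 17) since 13·4 = 52 ≡ 1, so λ ≡ 3·4 ≡ 12.
  x = λ² - 2 - 2 = 144 - 4 ≡ 4; y = λ·(2 - 4) - 15 ≡ 12. → (4, 12)
3P: (4, 12) + (2, 15). λ = (15 - 12)/(2 - 4) ≡ 3/15 mod 17. 15⁻¹ ≡ 8 (mod 17), so λ ≡ 7.
  x = λ² - 4 - 2 = 49 - 6 ≡ 9; y = λ·(4 - 9) - 12 ≡ 4. → (9, 4)
4P: (9, 4) + (2, 15). λ = (15 - 4)/(2 - 9) ≡ 11/10 mod 17. 10⁻¹ ≡ 12 (mod 17) since 10·12 = 120 ≡ 1, so λ ≡ 13.
  x = λ² - 9 - 2 = 169 - 11 ≡ 5; y = λ·(9 - 5) - 4 ≡ 14. → (5, 14)
5P: (5, 14) + (2, 15). λ = (15 - 14)/(2 - 5) ≡ 1/14 mod 17. 14⁻¹ ≡ 11 (mod 17), so λ ≡ 11.
  x = λ² - 5 - 2 = 121 - 7 ≡ 12; y = λ·(5 - 12) - 14 ≡ 11. → (12, 11)
6P: (12, 11) + (2, 15). λ = (15 - 11)/(2 - 12) ≡ 4/7 mod 17. 7⁻¹ ≡ 5 (mod 17), so λ ≡ 3.
  x = λ² - 12 - 2 = 9 - 14 ≡ 12; y = λ·(12 - 12) - 11 ≡ 6. → (12, 6)
7P: (12, 6) + (2, 15). λ = (15 - 6)/(2 - 12) ≡ 9/7 mod 17. 7⁻¹ ≡ 5 (mod 17), so λ ≡ 11.
  x = λ² - 12 - 2 = 121 - 14 ≡ 5; y = λ·(12 - 5) - 6 ≡ 3. → (5, 3)
8P: (5, 3) + (2, 15). λ = (15 - 3)/(2 - 5) ≡ 12/14 mod 17. 14⁻¹ ≡ 11 (mod 17) since 14·11 = 154 ≡ 1, so λ ≡ 13.
  x = λ² - 5 - 2 = 169 - 7 ≡ 9; y = λ·(5 - 9) - 3 ≡ 13. → (9, 13)
9P: (9, 13) + (2, 15). λ = (15 - 13)/(2 - 9) ≡ 2/10 mod 17. 10⁻¹ ≡ 12 (mod 17), so λ ≡ 7.
  x = λ² - 9 - 2 = 49 - 11 ≡ 4; y = λ·(9 - 4) - 13 ≡ 5. → (4, 5)
10P: (4, 5) + (2, 15). λ = (15 - 5)/(2 - 4) ≡ 10/15 mod 17. 15⁻¹ ≡ 8 (mod 17), so λ ≡ 12.
  x = λ² - 4 - 2 = 144 - 6 ≡ 2; y = λ·(4 - 2) - 5 ≡ 2. → (2, 2)
11P: (2, 2) + (2, 15): same x and y₁ ≡ -y₂, so the sum is ∞.
11P = ∞, so the order is 11.

11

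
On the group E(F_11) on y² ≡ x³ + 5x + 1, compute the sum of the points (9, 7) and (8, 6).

(9, 7) + (8, 6). λ = (6 - 7)/(8 - 9) ≡ 10/10 mod 11. 10⁻¹ ≡ 10 (mod 11), so λ ≡ 1.
  x = λ² - 9 - 8 = 1 - 17 ≡ 6; y = λ·(9 - 6) - 7 ≡ 7. → (6, 7)

(6, 7)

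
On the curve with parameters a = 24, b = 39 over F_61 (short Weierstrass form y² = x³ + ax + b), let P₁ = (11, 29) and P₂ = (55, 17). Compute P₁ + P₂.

(11, 29) + (55, 17). λ = (17 - 29)/(55 - 11) ≡ 49/44 mod 61. 44⁻¹ ≡ 43 (mod 61) since 44·43 = 1892 ≡ 1, so λ ≡ 33.
  x = λ² - 11 - 55 = 1089 - 66 ≡ 47; y = λ·(11 - 47) - 29 ≡ 3. → (47, 3)

(47, 3)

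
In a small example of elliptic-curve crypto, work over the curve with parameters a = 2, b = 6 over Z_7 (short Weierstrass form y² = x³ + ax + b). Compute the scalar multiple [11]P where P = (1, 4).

O

Double-and-add on 11 = (1011)₂. Start with P = (1, 4) for the leading 1-bit.
double: tangent at (1, 4): λ = (3·1² + 2)/(2·4) ≡ 5/1. 1⁻¹ ≡ 1 (mod 7), so λ ≡ 5·1 ≡ 5.
  x = λ² - 1 - 1 = 25 - 2 ≡ 2; y = λ·(1 - 2) - 4 ≡ 5. → (2, 5)
double: tangent at (2, 5): λ = (3·2² + 2)/(2·5) ≡ 0/3. 3⁻¹ ≡ 5 (mod 7), so λ ≡ 0·5 ≡ 0.
  x = λ² - 2 - 2 = 0 - 4 ≡ 3; y = λ·(2 - 3) - 5 ≡ 2. → (3, 2)
add P: (3, 2) + (1, 4). λ = (4 - 2)/(1 - 3) ≡ 2/5 mod 7. 5⁻¹ ≡ 3 (mod 7), so λ ≡ 6.
  x = λ² - 3 - 1 = 36 - 4 ≡ 4; y = λ·(3 - 4) - 2 ≡ 6. → (4, 6)
double: tangent at (4, 6): λ = (3·4² + 2)/(2·6) ≡ 1/5. 5⁻¹ ≡ 3 (mod 7) since 5·3 = 15 ≡ 1, so λ ≡ 1·3 ≡ 3.
  x = λ² - 4 - 4 = 9 - 8 ≡ 1; y = λ·(4 - 1) - 6 ≡ 3. → (1, 3)
add P: (1, 3) + (1, 4): same x and y₁ ≡ -y₂, so the sum is O.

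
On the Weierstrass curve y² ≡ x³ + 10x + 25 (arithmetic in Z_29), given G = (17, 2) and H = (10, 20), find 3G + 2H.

(14, 3)

First 3G:
Repeated addition: build up to 3G.
2G: tangent at (17, 2): λ = (3·17² + 10)/(2·2) ≡ 7/4. 4⁻¹ ≡ 22 (mod 29), so λ ≡ 7·22 ≡ 9.
  x = λ² - 17 - 17 = 81 - 34 ≡ 18; y = λ·(17 - 18) - 2 ≡ 18. → (18, 18)
3G: (18, 18) + (17, 2). λ = (2 - 18)/(17 - 18) ≡ 13/28 mod 29. 28⁻¹ ≡ 28 (mod 29) since 28·28 = 784 ≡ 1, so λ ≡ 16.
  x = λ² - 18 - 17 = 256 - 35 ≡ 18; y = λ·(18 - 18) - 18 ≡ 11. → (18, 11)
3G = (18, 11).
Next 2H:
Repeated addition: build up to 2H.
2H: tangent at (10, 20): λ = (3·10² + 10)/(2·20) ≡ 20/11. 11⁻¹ ≡ 8 (mod 29), so λ ≡ 20·8 ≡ 15.
  x = λ² - 10 - 10 = 225 - 20 ≡ 2; y = λ·(10 - 2) - 20 ≡ 13. → (2, 13)
2H = (2, 13).
Finally 3G + 2H:
(18, 11) + (2, 13). λ = (13 - 11)/(2 - 18) ≡ 2/13 mod 29. 13⁻¹ ≡ 9 (mod 29) since 13·9 = 117 ≡ 1, so λ ≡ 18.
  x = λ² - 18 - 2 = 324 - 20 ≡ 14; y = λ·(18 - 14) - 11 ≡ 3. → (14, 3)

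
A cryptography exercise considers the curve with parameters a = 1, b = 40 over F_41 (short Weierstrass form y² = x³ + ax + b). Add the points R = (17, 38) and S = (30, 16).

(17, 3)

(17, 38) + (30, 16). λ = (16 - 38)/(30 - 17) ≡ 19/13 mod 41. 13⁻¹ ≡ 19 (mod 41), so λ ≡ 33.
  x = λ² - 17 - 30 = 1089 - 47 ≡ 17; y = λ·(17 - 17) - 38 ≡ 3. → (17, 3)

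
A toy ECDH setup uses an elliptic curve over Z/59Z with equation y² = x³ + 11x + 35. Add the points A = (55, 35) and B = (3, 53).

(4, 54)

(55, 35) + (3, 53). λ = (53 - 35)/(3 - 55) ≡ 18/7 mod 59. 7⁻¹ ≡ 17 (mod 59), so λ ≡ 11.
  x = λ² - 55 - 3 = 121 - 58 ≡ 4; y = λ·(55 - 4) - 35 ≡ 54. → (4, 54)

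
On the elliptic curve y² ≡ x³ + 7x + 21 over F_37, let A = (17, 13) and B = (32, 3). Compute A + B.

(9, 31)

(17, 13) + (32, 3). λ = (3 - 13)/(32 - 17) ≡ 27/15 mod 37. 15⁻¹ ≡ 5 (mod 37), so λ ≡ 24.
  x = λ² - 17 - 32 = 576 - 49 ≡ 9; y = λ·(17 - 9) - 13 ≡ 31. → (9, 31)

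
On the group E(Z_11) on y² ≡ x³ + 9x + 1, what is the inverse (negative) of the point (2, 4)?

(2, 7)

-(2, 4) = (2, -4 mod 11) = (2, 7).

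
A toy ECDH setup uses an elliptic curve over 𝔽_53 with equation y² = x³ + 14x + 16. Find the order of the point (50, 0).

2

2P: (50, 0) + (50, 0): same x and y₁ ≡ -y₂, so the sum is O.
2P = O, so the order is 2.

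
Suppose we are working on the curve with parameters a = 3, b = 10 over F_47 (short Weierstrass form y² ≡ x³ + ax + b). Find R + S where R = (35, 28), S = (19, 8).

(35, 28) + (19, 8). λ = (8 - 28)/(19 - 35) ≡ 27/31 mod 47. 31⁻¹ ≡ 44 (mod 47), so λ ≡ 13.
  x = λ² - 35 - 19 = 169 - 54 ≡ 21; y = λ·(35 - 21) - 28 ≡ 13. → (21, 13)

(21, 13)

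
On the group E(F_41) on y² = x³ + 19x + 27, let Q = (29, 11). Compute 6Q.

Double-and-add on 6 = (110)₂. Start with Q = (29, 11) for the leading 1-bit.
double: tangent at (29, 11): λ = (3·29² + 19)/(2·11) ≡ 0/22. 22⁻¹ ≡ 28 (mod 41) since 22·28 = 616 ≡ 1, so λ ≡ 0·28 ≡ 0.
  x = λ² - 29 - 29 = 0 - 58 ≡ 24; y = λ·(29 - 24) - 11 ≡ 30. → (24, 30)
add Q: (24, 30) + (29, 11). λ = (11 - 30)/(29 - 24) ≡ 22/5 mod 41. 5⁻¹ ≡ 33 (mod 41) since 5·33 = 165 ≡ 1, so λ ≡ 29.
  x = λ² - 24 - 29 = 841 - 53 ≡ 9; y = λ·(24 - 9) - 30 ≡ 36. → (9, 36)
double: tangent at (9, 36): λ = (3·9² + 19)/(2·36) ≡ 16/31. 31⁻¹ ≡ 4 (mod 41) since 31·4 = 124 ≡ 1, so λ ≡ 16·4 ≡ 23.
  x = λ² - 9 - 9 = 529 - 18 ≡ 19; y = λ·(9 - 19) - 36 ≡ 21. → (19, 21)

(19, 21)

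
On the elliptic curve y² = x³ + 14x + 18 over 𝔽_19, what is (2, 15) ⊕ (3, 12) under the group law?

(2, 15) + (3, 12). λ = (12 - 15)/(3 - 2) ≡ 16/1 mod 19. 1⁻¹ ≡ 1 (mod 19) since 1·1 = 1 ≡ 1, so λ ≡ 16.
  x = λ² - 2 - 3 = 256 - 5 ≡ 4; y = λ·(2 - 4) - 15 ≡ 10. → (4, 10)

(4, 10)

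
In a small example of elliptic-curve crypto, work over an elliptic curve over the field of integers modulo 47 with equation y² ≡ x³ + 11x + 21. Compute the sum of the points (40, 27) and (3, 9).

(40, 27) + (3, 9). λ = (9 - 27)/(3 - 40) ≡ 29/10 mod 47. 10⁻¹ ≡ 33 (mod 47), so λ ≡ 17.
  x = λ² - 40 - 3 = 289 - 43 ≡ 11; y = λ·(40 - 11) - 27 ≡ 43. → (11, 43)

(11, 43)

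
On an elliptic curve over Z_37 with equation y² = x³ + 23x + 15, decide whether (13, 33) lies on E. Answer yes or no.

no

y² = 33² ≡ 16; x³ + 23x + 15 = 2511 ≡ 32 (mod 37). 16 ≠ 32.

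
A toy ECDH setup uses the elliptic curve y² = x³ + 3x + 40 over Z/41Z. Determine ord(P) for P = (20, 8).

2P: tangent at (20, 8): λ = (3·20² + 3)/(2·8) ≡ 14/16. 16⁻¹ ≡ 18 (mod 41) since 16·18 = 288 ≡ 1, so λ ≡ 14·18 ≡ 6.
  x = λ² - 20 - 20 = 36 - 40 ≡ 37; y = λ·(20 - 37) - 8 ≡ 13. → (37, 13)
3P: (37, 13) + (20, 8). λ = (8 - 13)/(20 - 37) ≡ 36/24 mod 41. 24⁻¹ ≡ 12 (mod 41), so λ ≡ 22.
  x = λ² - 37 - 20 = 484 - 57 ≡ 17; y = λ·(37 - 17) - 13 ≡ 17. → (17, 17)
4P: (17, 17) + (20, 8). λ = (8 - 17)/(20 - 17) ≡ 32/3 mod 41. 3⁻¹ ≡ 14 (mod 41) since 3·14 = 42 ≡ 1, so λ ≡ 38.
  x = λ² - 17 - 20 = 1444 - 37 ≡ 13; y = λ·(17 - 13) - 17 ≡ 12. → (13, 12)
5P: (13, 12) + (20, 8). λ = (8 - 12)/(20 - 13) ≡ 37/7 mod 41. 7⁻¹ ≡ 6 (mod 41), so λ ≡ 17.
  x = λ² - 13 - 20 = 289 - 33 ≡ 10; y = λ·(13 - 10) - 12 ≡ 39. → (10, 39)
6P: (10, 39) + (20, 8). λ = (8 - 39)/(20 - 10) ≡ 10/10 mod 41. 10⁻¹ ≡ 37 (mod 41) since 10·37 = 370 ≡ 1, so λ ≡ 1.
  x = λ² - 10 - 20 = 1 - 30 ≡ 12; y = λ·(10 - 12) - 39 ≡ 0. → (12, 0)
7P: (12, 0) + (20, 8). λ = (8 - 0)/(20 - 12) ≡ 8/8 mod 41. 8⁻¹ ≡ 36 (mod 41), so λ ≡ 1.
  x = λ² - 12 - 20 = 1 - 32 ≡ 10; y = λ·(12 - 10) - 0 ≡ 2. → (10, 2)
8P: (10, 2) + (20, 8). λ = (8 - 2)/(20 - 10) ≡ 6/10 mod 41. 10⁻¹ ≡ 37 (mod 41), so λ ≡ 17.
  x = λ² - 10 - 20 = 289 - 30 ≡ 13; y = λ·(10 - 13) - 2 ≡ 29. → (13, 29)
9P: (13, 29) + (20, 8). λ = (8 - 29)/(20 - 13) ≡ 20/7 mod 41. 7⁻¹ ≡ 6 (mod 41) since 7·6 = 42 ≡ 1, so λ ≡ 38.
  x = λ² - 13 - 20 = 1444 - 33 ≡ 17; y = λ·(13 - 17) - 29 ≡ 24. → (17, 24)
10P: (17, 24) + (20, 8). λ = (8 - 24)/(20 - 17) ≡ 25/3 mod 41. 3⁻¹ ≡ 14 (mod 41), so λ ≡ 22.
  x = λ² - 17 - 20 = 484 - 37 ≡ 37; y = λ·(17 - 37) - 24 ≡ 28. → (37, 28)
11P: (37, 28) + (20, 8). λ = (8 - 28)/(20 - 37) ≡ 21/24 mod 41. 24⁻¹ ≡ 12 (mod 41), so λ ≡ 6.
  x = λ² - 37 - 20 = 36 - 57 ≡ 20; y = λ·(37 - 20) - 28 ≡ 33. → (20, 33)
12P: (20, 33) + (20, 8): same x and y₁ ≡ -y₂, so the sum is O.
12P = O, so the order is 12.

12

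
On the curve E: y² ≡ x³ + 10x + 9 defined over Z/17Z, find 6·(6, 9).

O

Write G = (6, 9).
Repeated addition: build up to 6G.
2G: tangent at (6, 9): λ = (3·6² + 10)/(2·9) ≡ 16/1. 1⁻¹ ≡ 1 (mod 17), so λ ≡ 16·1 ≡ 16.
  x = λ² - 6 - 6 = 256 - 12 ≡ 6; y = λ·(6 - 6) - 9 ≡ 8. → (6, 8)
3G: (6, 8) + (6, 9): same x and y₁ ≡ -y₂, so the sum is O.
4G: O + (6, 9) = (6, 9) (identity).
5G: tangent at (6, 9): λ = (3·6² + 10)/(2·9) ≡ 16/1. 1⁻¹ ≡ 1 (mod 17), so λ ≡ 16·1 ≡ 16.
  x = λ² - 6 - 6 = 256 - 12 ≡ 6; y = λ·(6 - 6) - 9 ≡ 8. → (6, 8)
6G: (6, 8) + (6, 9): same x and y₁ ≡ -y₂, so the sum is O.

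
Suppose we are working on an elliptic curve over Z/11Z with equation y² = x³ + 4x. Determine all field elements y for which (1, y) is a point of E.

4, 7

x³ + 4x + 0 = 5 ≡ 5 (mod 11).
Square roots of 5 mod 11: 4 and 7 (since 4² = 16 ≡ 5).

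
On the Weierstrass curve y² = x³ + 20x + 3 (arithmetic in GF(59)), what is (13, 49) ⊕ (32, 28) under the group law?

(13, 49) + (32, 28). λ = (28 - 49)/(32 - 13) ≡ 38/19 mod 59. 19⁻¹ ≡ 28 (mod 59) since 19·28 = 532 ≡ 1, so λ ≡ 2.
  x = λ² - 13 - 32 = 4 - 45 ≡ 18; y = λ·(13 - 18) - 49 ≡ 0. → (18, 0)

(18, 0)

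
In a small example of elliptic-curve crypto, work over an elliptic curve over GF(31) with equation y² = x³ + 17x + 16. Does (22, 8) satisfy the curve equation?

y² = 8² ≡ 2; x³ + 17x + 16 = 11038 ≡ 2 (mod 31). 2 = 2.

yes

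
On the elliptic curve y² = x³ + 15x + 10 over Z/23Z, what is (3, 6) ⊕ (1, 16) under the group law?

(21, 15)

(3, 6) + (1, 16). λ = (16 - 6)/(1 - 3) ≡ 10/21 mod 23. 21⁻¹ ≡ 11 (mod 23), so λ ≡ 18.
  x = λ² - 3 - 1 = 324 - 4 ≡ 21; y = λ·(3 - 21) - 6 ≡ 15. → (21, 15)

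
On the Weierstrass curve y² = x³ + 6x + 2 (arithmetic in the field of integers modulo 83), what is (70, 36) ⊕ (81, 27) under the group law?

(63, 79)

(70, 36) + (81, 27). λ = (27 - 36)/(81 - 70) ≡ 74/11 mod 83. 11⁻¹ ≡ 68 (mod 83), so λ ≡ 52.
  x = λ² - 70 - 81 = 2704 - 151 ≡ 63; y = λ·(70 - 63) - 36 ≡ 79. → (63, 79)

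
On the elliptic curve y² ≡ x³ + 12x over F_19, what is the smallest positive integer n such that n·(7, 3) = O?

2P: tangent at (7, 3): λ = (3·7² + 12)/(2·3) ≡ 7/6. 6⁻¹ ≡ 16 (mod 19), so λ ≡ 7·16 ≡ 17.
  x = λ² - 7 - 7 = 289 - 14 ≡ 9; y = λ·(7 - 9) - 3 ≡ 1. → (9, 1)
3P: (9, 1) + (7, 3). λ = (3 - 1)/(7 - 9) ≡ 2/17 mod 19. 17⁻¹ ≡ 9 (mod 19), so λ ≡ 18.
  x = λ² - 9 - 7 = 324 - 16 ≡ 4; y = λ·(9 - 4) - 1 ≡ 13. → (4, 13)
4P: (4, 13) + (7, 3). λ = (3 - 13)/(7 - 4) ≡ 9/3 mod 19. 3⁻¹ ≡ 13 (mod 19), so λ ≡ 3.
  x = λ² - 4 - 7 = 9 - 11 ≡ 17; y = λ·(4 - 17) - 13 ≡ 5. → (17, 5)
5P: (17, 5) + (7, 3). λ = (3 - 5)/(7 - 17) ≡ 17/9 mod 19. 9⁻¹ ≡ 17 (mod 19) since 9·17 = 153 ≡ 1, so λ ≡ 4.
  x = λ² - 17 - 7 = 16 - 24 ≡ 11; y = λ·(17 - 11) - 5 ≡ 0. → (11, 0)
6P: (11, 0) + (7, 3). λ = (3 - 0)/(7 - 11) ≡ 3/15 mod 19. 15⁻¹ ≡ 14 (mod 19), so λ ≡ 4.
  x = λ² - 11 - 7 = 16 - 18 ≡ 17; y = λ·(11 - 17) - 0 ≡ 14. → (17, 14)
7P: (17, 14) + (7, 3). λ = (3 - 14)/(7 - 17) ≡ 8/9 mod 19. 9⁻¹ ≡ 17 (mod 19), so λ ≡ 3.
  x = λ² - 17 - 7 = 9 - 24 ≡ 4; y = λ·(17 - 4) - 14 ≡ 6. → (4, 6)
8P: (4, 6) + (7, 3). λ = (3 - 6)/(7 - 4) ≡ 16/3 mod 19. 3⁻¹ ≡ 13 (mod 19) since 3·13 = 39 ≡ 1, so λ ≡ 18.
  x = λ² - 4 - 7 = 324 - 11 ≡ 9; y = λ·(4 - 9) - 6 ≡ 18. → (9, 18)
9P: (9, 18) + (7, 3). λ = (3 - 18)/(7 - 9) ≡ 4/17 mod 19. 17⁻¹ ≡ 9 (mod 19) since 17·9 = 153 ≡ 1, so λ ≡ 17.
  x = λ² - 9 - 7 = 289 - 16 ≡ 7; y = λ·(9 - 7) - 18 ≡ 16. → (7, 16)
10P: (7, 16) + (7, 3): same x and y₁ ≡ -y₂, so the sum is O.
10P = O, so the order is 10.

10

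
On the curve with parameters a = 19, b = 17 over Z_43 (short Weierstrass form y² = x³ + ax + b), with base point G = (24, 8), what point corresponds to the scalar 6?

Double-and-add on 6 = (110)₂. Start with G = (24, 8) for the leading 1-bit.
double: tangent at (24, 8): λ = (3·24² + 19)/(2·8) ≡ 27/16. 16⁻¹ ≡ 35 (mod 43) since 16·35 = 560 ≡ 1, so λ ≡ 27·35 ≡ 42.
  x = λ² - 24 - 24 = 1764 - 48 ≡ 39; y = λ·(24 - 39) - 8 ≡ 7. → (39, 7)
add G: (39, 7) + (24, 8). λ = (8 - 7)/(24 - 39) ≡ 1/28 mod 43. 28⁻¹ ≡ 20 (mod 43) since 28·20 = 560 ≡ 1, so λ ≡ 20.
  x = λ² - 39 - 24 = 400 - 63 ≡ 36; y = λ·(39 - 36) - 7 ≡ 10. → (36, 10)
double: tangent at (36, 10): λ = (3·36² + 19)/(2·10) ≡ 37/20. 20⁻¹ ≡ 28 (mod 43), so λ ≡ 37·28 ≡ 4.
  x = λ² - 36 - 36 = 16 - 72 ≡ 30; y = λ·(36 - 30) - 10 ≡ 14. → (30, 14)

(30, 14)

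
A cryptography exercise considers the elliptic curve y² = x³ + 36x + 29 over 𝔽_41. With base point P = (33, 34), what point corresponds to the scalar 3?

Repeated addition: build up to 3P.
2P: tangent at (33, 34): λ = (3·33² + 36)/(2·34) ≡ 23/27. 27⁻¹ ≡ 38 (mod 41), so λ ≡ 23·38 ≡ 13.
  x = λ² - 33 - 33 = 169 - 66 ≡ 21; y = λ·(33 - 21) - 34 ≡ 40. → (21, 40)
3P: (21, 40) + (33, 34). λ = (34 - 40)/(33 - 21) ≡ 35/12 mod 41. 12⁻¹ ≡ 24 (mod 41) since 12·24 = 288 ≡ 1, so λ ≡ 20.
  x = λ² - 21 - 33 = 400 - 54 ≡ 18; y = λ·(21 - 18) - 40 ≡ 20. → (18, 20)

(18, 20)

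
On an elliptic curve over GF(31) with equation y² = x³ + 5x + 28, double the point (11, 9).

tangent at (11, 9): λ = (3·11² + 5)/(2·9) ≡ 27/18. 18⁻¹ ≡ 19 (mod 31) since 18·19 = 342 ≡ 1, so λ ≡ 27·19 ≡ 17.
  x = λ² - 11 - 11 = 289 - 22 ≡ 19; y = λ·(11 - 19) - 9 ≡ 10. → (19, 10)

(19, 10)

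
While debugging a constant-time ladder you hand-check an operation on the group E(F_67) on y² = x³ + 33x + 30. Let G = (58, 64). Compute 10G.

(58, 64)

Repeated addition: build up to 10G.
2G: tangent at (58, 64): λ = (3·58² + 33)/(2·64) ≡ 8/61. 61⁻¹ ≡ 11 (mod 67) since 61·11 = 671 ≡ 1, so λ ≡ 8·11 ≡ 21.
  x = λ² - 58 - 58 = 441 - 116 ≡ 57; y = λ·(58 - 57) - 64 ≡ 24. → (57, 24)
3G: (57, 24) + (58, 64). λ = (64 - 24)/(58 - 57) ≡ 40/1 mod 67. 1⁻¹ ≡ 1 (mod 67), so λ ≡ 40.
  x = λ² - 57 - 58 = 1600 - 115 ≡ 11; y = λ·(57 - 11) - 24 ≡ 7. → (11, 7)
4G: (11, 7) + (58, 64). λ = (64 - 7)/(58 - 11) ≡ 57/47 mod 67. 47⁻¹ ≡ 10 (mod 67) since 47·10 = 470 ≡ 1, so λ ≡ 34.
  x = λ² - 11 - 58 = 1156 - 69 ≡ 15; y = λ·(11 - 15) - 7 ≡ 58. → (15, 58)
5G: (15, 58) + (58, 64). λ = (64 - 58)/(58 - 15) ≡ 6/43 mod 67. 43⁻¹ ≡ 53 (mod 67) since 43·53 = 2279 ≡ 1, so λ ≡ 50.
  x = λ² - 15 - 58 = 2500 - 73 ≡ 15; y = λ·(15 - 15) - 58 ≡ 9. → (15, 9)
6G: (15, 9) + (58, 64). λ = (64 - 9)/(58 - 15) ≡ 55/43 mod 67. 43⁻¹ ≡ 53 (mod 67), so λ ≡ 34.
  x = λ² - 15 - 58 = 1156 - 73 ≡ 11; y = λ·(15 - 11) - 9 ≡ 60. → (11, 60)
7G: (11, 60) + (58, 64). λ = (64 - 60)/(58 - 11) ≡ 4/47 mod 67. 47⁻¹ ≡ 10 (mod 67), so λ ≡ 40.
  x = λ² - 11 - 58 = 1600 - 69 ≡ 57; y = λ·(11 - 57) - 60 ≡ 43. → (57, 43)
8G: (57, 43) + (58, 64). λ = (64 - 43)/(58 - 57) ≡ 21/1 mod 67. 1⁻¹ ≡ 1 (mod 67) since 1·1 = 1 ≡ 1, so λ ≡ 21.
  x = λ² - 57 - 58 = 441 - 115 ≡ 58; y = λ·(57 - 58) - 43 ≡ 3. → (58, 3)
9G: (58, 3) + (58, 64): same x and y₁ ≡ -y₂, so the sum is the point at infinity.
10G: the point at infinity + (58, 64) = (58, 64) (identity).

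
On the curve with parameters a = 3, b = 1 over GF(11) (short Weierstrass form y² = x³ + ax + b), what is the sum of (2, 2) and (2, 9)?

O

The two points share x = 2 and their y-coordinates satisfy 2 + 9 ≡ 0 (mod 11), so they are inverses. Their sum is O.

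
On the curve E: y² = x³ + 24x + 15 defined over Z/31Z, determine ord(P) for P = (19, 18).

2P: tangent at (19, 18): λ = (3·19² + 24)/(2·18) ≡ 22/5. 5⁻¹ ≡ 25 (mod 31) since 5·25 = 125 ≡ 1, so λ ≡ 22·25 ≡ 23.
  x = λ² - 19 - 19 = 529 - 38 ≡ 26; y = λ·(19 - 26) - 18 ≡ 7. → (26, 7)
3P: (26, 7) + (19, 18). λ = (18 - 7)/(19 - 26) ≡ 11/24 mod 31. 24⁻¹ ≡ 22 (mod 31), so λ ≡ 25.
  x = λ² - 26 - 19 = 625 - 45 ≡ 22; y = λ·(26 - 22) - 7 ≡ 0. → (22, 0)
4P: (22, 0) + (19, 18). λ = (18 - 0)/(19 - 22) ≡ 18/28 mod 31. 28⁻¹ ≡ 10 (mod 31), so λ ≡ 25.
  x = λ² - 22 - 19 = 625 - 41 ≡ 26; y = λ·(22 - 26) - 0 ≡ 24. → (26, 24)
5P: (26, 24) + (19, 18). λ = (18 - 24)/(19 - 26) ≡ 25/24 mod 31. 24⁻¹ ≡ 22 (mod 31) since 24·22 = 528 ≡ 1, so λ ≡ 23.
  x = λ² - 26 - 19 = 529 - 45 ≡ 19; y = λ·(26 - 19) - 24 ≡ 13. → (19, 13)
6P: (19, 13) + (19, 18): same x and y₁ ≡ -y₂, so the sum is 𝒪.
6P = 𝒪, so the order is 6.

6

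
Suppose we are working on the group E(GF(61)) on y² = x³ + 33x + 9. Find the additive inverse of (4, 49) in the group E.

(4, 12)

-(4, 49) = (4, -49 mod 61) = (4, 12).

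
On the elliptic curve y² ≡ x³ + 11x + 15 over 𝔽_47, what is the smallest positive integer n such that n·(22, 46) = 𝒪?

2P: tangent at (22, 46): λ = (3·22² + 11)/(2·46) ≡ 6/45. 45⁻¹ ≡ 23 (mod 47) since 45·23 = 1035 ≡ 1, so λ ≡ 6·23 ≡ 44.
  x = λ² - 22 - 22 = 1936 - 44 ≡ 12; y = λ·(22 - 12) - 46 ≡ 18. → (12, 18)
3P: (12, 18) + (22, 46). λ = (46 - 18)/(22 - 12) ≡ 28/10 mod 47. 10⁻¹ ≡ 33 (mod 47), so λ ≡ 31.
  x = λ² - 12 - 22 = 961 - 34 ≡ 34; y = λ·(12 - 34) - 18 ≡ 5. → (34, 5)
4P: (34, 5) + (22, 46). λ = (46 - 5)/(22 - 34) ≡ 41/35 mod 47. 35⁻¹ ≡ 43 (mod 47), so λ ≡ 24.
  x = λ² - 34 - 22 = 576 - 56 ≡ 3; y = λ·(34 - 3) - 5 ≡ 34. → (3, 34)
5P: (3, 34) + (22, 46). λ = (46 - 34)/(22 - 3) ≡ 12/19 mod 47. 19⁻¹ ≡ 5 (mod 47), so λ ≡ 13.
  x = λ² - 3 - 22 = 169 - 25 ≡ 3; y = λ·(3 - 3) - 34 ≡ 13. → (3, 13)
6P: (3, 13) + (22, 46). λ = (46 - 13)/(22 - 3) ≡ 33/19 mod 47. 19⁻¹ ≡ 5 (mod 47), so λ ≡ 24.
  x = λ² - 3 - 22 = 576 - 25 ≡ 34; y = λ·(3 - 34) - 13 ≡ 42. → (34, 42)
7P: (34, 42) + (22, 46). λ = (46 - 42)/(22 - 34) ≡ 4/35 mod 47. 35⁻¹ ≡ 43 (mod 47) since 35·43 = 1505 ≡ 1, so λ ≡ 31.
  x = λ² - 34 - 22 = 961 - 56 ≡ 12; y = λ·(34 - 12) - 42 ≡ 29. → (12, 29)
8P: (12, 29) + (22, 46). λ = (46 - 29)/(22 - 12) ≡ 17/10 mod 47. 10⁻¹ ≡ 33 (mod 47) since 10·33 = 330 ≡ 1, so λ ≡ 44.
  x = λ² - 12 - 22 = 1936 - 34 ≡ 22; y = λ·(12 - 22) - 29 ≡ 1. → (22, 1)
9P: (22, 1) + (22, 46): same x and y₁ ≡ -y₂, so the sum is 𝒪.
9P = 𝒪, so the order is 9.

9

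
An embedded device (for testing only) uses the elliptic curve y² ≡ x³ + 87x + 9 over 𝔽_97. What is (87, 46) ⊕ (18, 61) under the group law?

(87, 46) + (18, 61). λ = (61 - 46)/(18 - 87) ≡ 15/28 mod 97. 28⁻¹ ≡ 52 (mod 97), so λ ≡ 4.
  x = λ² - 87 - 18 = 16 - 105 ≡ 8; y = λ·(87 - 8) - 46 ≡ 76. → (8, 76)

(8, 76)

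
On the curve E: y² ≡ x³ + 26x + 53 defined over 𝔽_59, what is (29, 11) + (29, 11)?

tangent at (29, 11): λ = (3·29² + 26)/(2·11) ≡ 12/22. 22⁻¹ ≡ 51 (mod 59), so λ ≡ 12·51 ≡ 22.
  x = λ² - 29 - 29 = 484 - 58 ≡ 13; y = λ·(29 - 13) - 11 ≡ 46. → (13, 46)

(13, 46)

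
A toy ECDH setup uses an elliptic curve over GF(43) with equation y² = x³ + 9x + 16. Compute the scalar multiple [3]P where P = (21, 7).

(26, 29)

Repeated addition: build up to 3P.
2P: tangent at (21, 7): λ = (3·21² + 9)/(2·7) ≡ 42/14. 14⁻¹ ≡ 40 (mod 43) since 14·40 = 560 ≡ 1, so λ ≡ 42·40 ≡ 3.
  x = λ² - 21 - 21 = 9 - 42 ≡ 10; y = λ·(21 - 10) - 7 ≡ 26. → (10, 26)
3P: (10, 26) + (21, 7). λ = (7 - 26)/(21 - 10) ≡ 24/11 mod 43. 11⁻¹ ≡ 4 (mod 43), so λ ≡ 10.
  x = λ² - 10 - 21 = 100 - 31 ≡ 26; y = λ·(10 - 26) - 26 ≡ 29. → (26, 29)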